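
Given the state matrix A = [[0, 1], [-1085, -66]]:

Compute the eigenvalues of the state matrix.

det(A - λI) = λ² - (-66)λ + 1085 = (λ - (-35))(λ - (-31)). Eigenvalues: -35, -31.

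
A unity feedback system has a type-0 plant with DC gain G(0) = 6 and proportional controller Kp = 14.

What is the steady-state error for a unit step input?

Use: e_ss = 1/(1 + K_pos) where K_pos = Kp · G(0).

K_pos = Kp · G(0) = 14 × 6 = 84. e_ss = 1/(1 + 84) = 0.0118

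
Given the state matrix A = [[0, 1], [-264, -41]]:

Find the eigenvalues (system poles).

det(A - λI) = λ² - (-41)λ + 264 = (λ - (-8))(λ - (-33)). Eigenvalues: -8, -33.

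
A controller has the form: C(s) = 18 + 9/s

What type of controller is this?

This is a Proportional-Integral (PI) controller.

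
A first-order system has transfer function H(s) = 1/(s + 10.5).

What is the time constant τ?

For H(s) = 1/(s + 1/τ), the pole is at -1/τ = -10.5, so τ = 1/10.5 = 0.0952 s.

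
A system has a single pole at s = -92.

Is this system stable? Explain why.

Pole at s = -92 is in the left half-plane. Stable.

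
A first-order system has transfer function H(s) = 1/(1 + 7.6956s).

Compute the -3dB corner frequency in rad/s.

Corner frequency = 1/τ = 1/7.6956 = 0.13 rad/s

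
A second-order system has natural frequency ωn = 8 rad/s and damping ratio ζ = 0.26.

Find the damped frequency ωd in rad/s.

ωd = ωn√(1 - ζ²) = 8√(1 - 0.26²) = 7.72 rad/s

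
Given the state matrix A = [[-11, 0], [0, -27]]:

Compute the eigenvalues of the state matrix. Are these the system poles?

For diagonal matrix, eigenvalues are diagonal entries: λ₁ = -11, λ₂ = -27. Eigenvalues of A = system poles.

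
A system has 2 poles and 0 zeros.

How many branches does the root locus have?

Root locus has n branches where n = number of poles = 2.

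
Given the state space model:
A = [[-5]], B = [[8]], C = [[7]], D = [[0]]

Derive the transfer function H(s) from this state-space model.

(sI - A)⁻¹ = 1/(s + 5). H(s) = 7 × 8/(s + 5) + 0 = 56/(s + 5).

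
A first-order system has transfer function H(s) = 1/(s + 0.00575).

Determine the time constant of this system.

For H(s) = 1/(s + 1/τ), the pole is at -1/τ = -0.00575, so τ = 1/0.00575 = 173.9 s.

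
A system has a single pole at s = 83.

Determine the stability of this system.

Pole at s = 83 is in the right half-plane. Unstable.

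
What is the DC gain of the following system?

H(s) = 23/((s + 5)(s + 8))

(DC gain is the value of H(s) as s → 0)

DC gain = H(0) = 23/(5 × 8) = 23/40 = 0.575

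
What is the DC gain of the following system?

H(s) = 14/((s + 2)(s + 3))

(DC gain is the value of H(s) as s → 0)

DC gain = H(0) = 14/(2 × 3) = 14/6 = 2.3333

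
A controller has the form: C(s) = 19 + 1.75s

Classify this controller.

This is a Proportional-Derivative (PD) controller.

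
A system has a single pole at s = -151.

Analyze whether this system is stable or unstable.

Pole at s = -151 is in the left half-plane. Stable.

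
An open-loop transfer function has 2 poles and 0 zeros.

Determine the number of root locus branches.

Root locus has n branches where n = number of poles = 2.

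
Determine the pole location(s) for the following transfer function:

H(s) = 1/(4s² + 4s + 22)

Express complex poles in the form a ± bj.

Discriminant = 4² - 4×4×22 = 16 - 352 = -336 < 0, so the poles are a complex conjugate pair s = (-4 ± j√336)/(2×4). Real part = -4/(2×4) = -4/8 = -0.5; imaginary part = ±√336/(2×4) ≈ 2.2913. Poles: s = -0.5 ± 2.2913j.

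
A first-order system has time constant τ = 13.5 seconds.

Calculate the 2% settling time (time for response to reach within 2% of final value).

For first-order system, 2% settling time ≈ 4τ = 4 × 13.5 = 54.0 s.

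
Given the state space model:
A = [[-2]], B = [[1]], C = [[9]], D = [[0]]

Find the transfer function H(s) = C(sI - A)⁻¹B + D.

(sI - A)⁻¹ = 1/(s + 2). H(s) = 9 × 1/(s + 2) + 0 = 9/(s + 2).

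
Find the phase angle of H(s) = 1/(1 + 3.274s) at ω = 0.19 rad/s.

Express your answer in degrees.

Phase = -arctan(ωτ) = -arctan(0.19 × 3.274) = -31.9°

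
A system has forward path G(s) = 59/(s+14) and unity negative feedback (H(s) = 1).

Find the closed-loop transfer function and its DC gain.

T(s) = G/(1+GH) = [59/(s+14)] / [1 + 59/(s+14)] = 59/(s+14+59) = 59/(s+73). DC gain = 59/73 = 0.8082.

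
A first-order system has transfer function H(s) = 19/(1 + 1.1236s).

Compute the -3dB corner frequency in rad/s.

Corner frequency = 1/τ = 1/1.1236 = 0.89 rad/s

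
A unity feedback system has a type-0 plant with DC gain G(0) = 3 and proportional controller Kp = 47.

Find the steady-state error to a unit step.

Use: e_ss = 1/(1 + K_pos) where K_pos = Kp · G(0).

K_pos = Kp · G(0) = 47 × 3 = 141. e_ss = 1/(1 + 141) = 0.0070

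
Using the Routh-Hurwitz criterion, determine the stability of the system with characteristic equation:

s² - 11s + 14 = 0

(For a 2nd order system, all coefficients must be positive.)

Coefficients: 1, -11, 14. b=-11 not positive, so system is unstable.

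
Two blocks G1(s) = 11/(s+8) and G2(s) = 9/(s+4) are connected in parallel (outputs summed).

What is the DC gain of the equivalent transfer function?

Parallel: G_eq = G1 + G2. DC gain = G1(0) + G2(0) = 11/8 + 9/4 = 1.375 + 2.25 = 3.625.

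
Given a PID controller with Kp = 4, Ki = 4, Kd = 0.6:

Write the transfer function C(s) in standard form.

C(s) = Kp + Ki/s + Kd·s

Substituting values: C(s) = 4 + 4/s + 0.6s = (0.6s² + 4s + 4)/s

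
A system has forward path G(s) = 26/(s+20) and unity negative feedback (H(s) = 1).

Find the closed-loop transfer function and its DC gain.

T(s) = G/(1+GH) = [26/(s+20)] / [1 + 26/(s+20)] = 26/(s+20+26) = 26/(s+46). DC gain = 26/46 = 0.5652.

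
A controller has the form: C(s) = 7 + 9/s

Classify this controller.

This is a Proportional-Integral (PI) controller.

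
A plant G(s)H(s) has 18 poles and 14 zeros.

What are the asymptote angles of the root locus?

n - m = 18 - 14 = 4. Angles: θk = (2k + 1)·180°/4 = 45°, 135°, 225°, 315°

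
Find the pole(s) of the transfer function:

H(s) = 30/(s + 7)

Pole is where denominator = 0: s + 7 = 0, so s = -7.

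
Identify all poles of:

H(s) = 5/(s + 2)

Pole is where denominator = 0: s + 2 = 0, so s = -2.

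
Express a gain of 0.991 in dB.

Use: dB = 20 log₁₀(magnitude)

dB = 20 log₁₀(0.991) = -0.1 dB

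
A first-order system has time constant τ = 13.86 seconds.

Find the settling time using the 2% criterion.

For first-order system, 2% settling time ≈ 4τ = 4 × 13.86 = 55.44 s.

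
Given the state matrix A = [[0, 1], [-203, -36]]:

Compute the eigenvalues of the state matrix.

det(A - λI) = λ² - (-36)λ + 203 = (λ - (-29))(λ - (-7)). Eigenvalues: -29, -7.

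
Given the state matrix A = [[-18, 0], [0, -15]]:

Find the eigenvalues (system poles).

For diagonal matrix, eigenvalues are diagonal entries: λ₁ = -18, λ₂ = -15.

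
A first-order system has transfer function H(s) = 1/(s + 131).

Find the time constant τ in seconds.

For H(s) = 1/(s + 1/τ), the pole is at -1/τ = -131, so τ = 1/131 = 0.0076 s.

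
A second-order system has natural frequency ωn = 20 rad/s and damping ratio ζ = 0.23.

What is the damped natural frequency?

ωd = ωn√(1 - ζ²) = 20√(1 - 0.23²) = 19.46 rad/s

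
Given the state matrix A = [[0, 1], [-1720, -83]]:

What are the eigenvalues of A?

det(A - λI) = λ² - (-83)λ + 1720 = (λ - (-40))(λ - (-43)). Eigenvalues: -40, -43.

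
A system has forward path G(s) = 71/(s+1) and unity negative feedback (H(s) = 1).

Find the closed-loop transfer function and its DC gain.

T(s) = G/(1+GH) = [71/(s+1)] / [1 + 71/(s+1)] = 71/(s+1+71) = 71/(s+72). DC gain = 71/72 = 0.9861.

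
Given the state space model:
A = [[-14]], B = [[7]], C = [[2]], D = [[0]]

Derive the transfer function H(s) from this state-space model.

(sI - A)⁻¹ = 1/(s + 14). H(s) = 2 × 7/(s + 14) + 0 = 14/(s + 14).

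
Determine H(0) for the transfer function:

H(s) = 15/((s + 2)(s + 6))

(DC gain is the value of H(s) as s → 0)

DC gain = H(0) = 15/(2 × 6) = 15/12 = 1.25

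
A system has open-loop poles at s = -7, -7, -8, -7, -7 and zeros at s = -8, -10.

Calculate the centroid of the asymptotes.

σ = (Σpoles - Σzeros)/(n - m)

σ = (Σpoles - Σzeros)/(n - m) = (-36 - (-18))/(5 - 2) = -18/3 = -6.0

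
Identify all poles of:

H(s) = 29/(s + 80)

Pole is where denominator = 0: s + 80 = 0, so s = -80.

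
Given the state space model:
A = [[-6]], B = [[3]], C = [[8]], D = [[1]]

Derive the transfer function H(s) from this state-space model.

(sI - A)⁻¹ = 1/(s + 6). H(s) = 8×3/(s + 6) + 1 = (s + 30)/(s + 6).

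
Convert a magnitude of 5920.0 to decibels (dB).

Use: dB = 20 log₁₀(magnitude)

dB = 20 log₁₀(5920.0) = 75.4 dB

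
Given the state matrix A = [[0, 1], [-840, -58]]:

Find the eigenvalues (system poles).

det(A - λI) = λ² - (-58)λ + 840 = (λ - (-30))(λ - (-28)). Eigenvalues: -30, -28.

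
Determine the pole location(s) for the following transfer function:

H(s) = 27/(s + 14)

Pole is where denominator = 0: s + 14 = 0, so s = -14.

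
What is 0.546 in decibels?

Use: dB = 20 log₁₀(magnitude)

dB = 20 log₁₀(0.546) = -5.3 dB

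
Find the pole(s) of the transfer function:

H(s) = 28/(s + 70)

Pole is where denominator = 0: s + 70 = 0, so s = -70.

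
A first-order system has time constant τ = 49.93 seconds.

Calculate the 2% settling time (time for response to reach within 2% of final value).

For first-order system, 2% settling time ≈ 4τ = 4 × 49.93 = 199.72 s.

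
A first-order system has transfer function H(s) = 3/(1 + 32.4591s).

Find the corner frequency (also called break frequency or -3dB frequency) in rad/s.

Corner frequency = 1/τ = 1/32.4591 = 0.031 rad/s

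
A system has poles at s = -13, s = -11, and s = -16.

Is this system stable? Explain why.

All poles are in the left half-plane. System is stable.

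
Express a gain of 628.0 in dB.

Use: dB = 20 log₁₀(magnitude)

dB = 20 log₁₀(628.0) = 56.0 dB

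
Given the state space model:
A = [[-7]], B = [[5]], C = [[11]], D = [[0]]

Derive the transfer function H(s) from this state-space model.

(sI - A)⁻¹ = 1/(s + 7). H(s) = 11 × 5/(s + 7) + 0 = 55/(s + 7).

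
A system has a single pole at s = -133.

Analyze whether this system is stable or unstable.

Pole at s = -133 is in the left half-plane. Stable.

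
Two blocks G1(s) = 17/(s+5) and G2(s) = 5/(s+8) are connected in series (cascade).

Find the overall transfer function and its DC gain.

Series: multiply transfer functions. G_eq = 17/(s+5) × 5/(s+8) = 85/((s+5)(s+8)). DC gain = 85/(5×8) = 2.125.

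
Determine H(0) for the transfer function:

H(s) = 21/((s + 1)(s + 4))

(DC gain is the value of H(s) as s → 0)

DC gain = H(0) = 21/(1 × 4) = 21/4 = 5.25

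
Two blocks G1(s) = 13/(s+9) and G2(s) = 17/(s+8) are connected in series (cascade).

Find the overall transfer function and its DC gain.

Series: multiply transfer functions. G_eq = 13/(s+9) × 17/(s+8) = 221/((s+9)(s+8)). DC gain = 221/(9×8) = 3.0694.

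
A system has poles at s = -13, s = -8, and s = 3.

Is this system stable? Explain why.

Pole(s) at s = 3 are not in the left half-plane. System is unstable.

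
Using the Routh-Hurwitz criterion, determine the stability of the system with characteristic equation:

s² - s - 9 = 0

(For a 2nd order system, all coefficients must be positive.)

Coefficients: 1, -1, -9. b=-1, c=-9 not positive, so system is unstable.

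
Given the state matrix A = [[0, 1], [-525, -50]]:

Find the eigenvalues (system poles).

det(A - λI) = λ² - (-50)λ + 525 = (λ - (-35))(λ - (-15)). Eigenvalues: -35, -15.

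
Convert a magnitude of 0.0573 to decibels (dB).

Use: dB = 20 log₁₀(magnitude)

dB = 20 log₁₀(0.0573) = -24.8 dB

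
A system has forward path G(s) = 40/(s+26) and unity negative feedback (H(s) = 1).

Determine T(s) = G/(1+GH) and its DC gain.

T(s) = G/(1+GH) = [40/(s+26)] / [1 + 40/(s+26)] = 40/(s+26+40) = 40/(s+66). DC gain = 40/66 = 0.6061.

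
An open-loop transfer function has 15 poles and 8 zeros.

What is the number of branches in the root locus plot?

Root locus has n branches where n = number of poles = 15.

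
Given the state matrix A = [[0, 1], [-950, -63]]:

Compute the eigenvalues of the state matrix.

det(A - λI) = λ² - (-63)λ + 950 = (λ - (-25))(λ - (-38)). Eigenvalues: -25, -38.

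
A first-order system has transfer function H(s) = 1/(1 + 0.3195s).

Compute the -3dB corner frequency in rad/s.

Corner frequency = 1/τ = 1/0.3195 = 3.13 rad/s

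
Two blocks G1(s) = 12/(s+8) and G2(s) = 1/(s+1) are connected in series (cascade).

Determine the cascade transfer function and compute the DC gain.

Series: multiply transfer functions. G_eq = 12/(s+8) × 1/(s+1) = 12/((s+8)(s+1)). DC gain = 12/(8×1) = 1.5.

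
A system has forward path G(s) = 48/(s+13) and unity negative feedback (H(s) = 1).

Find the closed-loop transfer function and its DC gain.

T(s) = G/(1+GH) = [48/(s+13)] / [1 + 48/(s+13)] = 48/(s+13+48) = 48/(s+61). DC gain = 48/61 = 0.7869.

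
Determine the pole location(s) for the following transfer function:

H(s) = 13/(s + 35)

Pole is where denominator = 0: s + 35 = 0, so s = -35.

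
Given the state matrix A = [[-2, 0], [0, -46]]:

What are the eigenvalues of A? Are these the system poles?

For diagonal matrix, eigenvalues are diagonal entries: λ₁ = -2, λ₂ = -46. Eigenvalues of A = system poles.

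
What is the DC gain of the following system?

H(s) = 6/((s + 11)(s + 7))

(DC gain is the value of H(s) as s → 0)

DC gain = H(0) = 6/(11 × 7) = 6/77 = 0.0779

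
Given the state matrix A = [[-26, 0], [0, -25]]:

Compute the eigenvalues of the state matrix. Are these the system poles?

For diagonal matrix, eigenvalues are diagonal entries: λ₁ = -26, λ₂ = -25. Eigenvalues of A = system poles.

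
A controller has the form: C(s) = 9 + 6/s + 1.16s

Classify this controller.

This is a Proportional-Integral-Derivative (PID) controller.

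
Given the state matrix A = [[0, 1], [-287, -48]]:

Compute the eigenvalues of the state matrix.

det(A - λI) = λ² - (-48)λ + 287 = (λ - (-7))(λ - (-41)). Eigenvalues: -7, -41.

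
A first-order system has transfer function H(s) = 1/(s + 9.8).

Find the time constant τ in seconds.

For H(s) = 1/(s + 1/τ), the pole is at -1/τ = -9.8, so τ = 1/9.8 = 0.1020 s.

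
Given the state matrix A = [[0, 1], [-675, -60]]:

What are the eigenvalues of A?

det(A - λI) = λ² - (-60)λ + 675 = (λ - (-45))(λ - (-15)). Eigenvalues: -45, -15.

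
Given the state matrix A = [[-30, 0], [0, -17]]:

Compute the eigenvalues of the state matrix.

For diagonal matrix, eigenvalues are diagonal entries: λ₁ = -30, λ₂ = -17.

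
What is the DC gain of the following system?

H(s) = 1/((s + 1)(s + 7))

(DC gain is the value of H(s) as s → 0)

DC gain = H(0) = 1/(1 × 7) = 1/7 = 0.1429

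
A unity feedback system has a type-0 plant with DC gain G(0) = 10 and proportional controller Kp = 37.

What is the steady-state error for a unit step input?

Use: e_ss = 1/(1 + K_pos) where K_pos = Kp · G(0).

K_pos = Kp · G(0) = 37 × 10 = 370. e_ss = 1/(1 + 370) = 0.0027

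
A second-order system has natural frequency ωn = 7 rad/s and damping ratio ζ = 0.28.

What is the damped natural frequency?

ωd = ωn√(1 - ζ²) = 7√(1 - 0.28²) = 6.72 rad/s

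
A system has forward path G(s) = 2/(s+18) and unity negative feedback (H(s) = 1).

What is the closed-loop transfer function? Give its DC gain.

T(s) = G/(1+GH) = [2/(s+18)] / [1 + 2/(s+18)] = 2/(s+18+2) = 2/(s+20). DC gain = 2/20 = 0.1.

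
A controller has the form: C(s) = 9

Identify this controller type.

This is a Proportional (P) controller.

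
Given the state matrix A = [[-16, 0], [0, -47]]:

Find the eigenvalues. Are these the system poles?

For diagonal matrix, eigenvalues are diagonal entries: λ₁ = -16, λ₂ = -47. Eigenvalues of A = system poles.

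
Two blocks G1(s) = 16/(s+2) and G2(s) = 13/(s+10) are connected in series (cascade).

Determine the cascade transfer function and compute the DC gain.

Series: multiply transfer functions. G_eq = 16/(s+2) × 13/(s+10) = 208/((s+2)(s+10)). DC gain = 208/(2×10) = 10.4.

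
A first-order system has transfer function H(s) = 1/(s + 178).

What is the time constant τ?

For H(s) = 1/(s + 1/τ), the pole is at -1/τ = -178, so τ = 1/178 = 0.0056 s.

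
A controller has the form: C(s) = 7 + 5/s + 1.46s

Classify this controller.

This is a Proportional-Integral-Derivative (PID) controller.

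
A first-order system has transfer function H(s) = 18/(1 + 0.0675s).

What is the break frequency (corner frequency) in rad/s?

Corner frequency = 1/τ = 1/0.0675 = 14.815 rad/s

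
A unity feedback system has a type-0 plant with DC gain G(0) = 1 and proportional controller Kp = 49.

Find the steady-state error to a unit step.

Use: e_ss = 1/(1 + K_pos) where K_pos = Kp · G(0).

K_pos = Kp · G(0) = 49 × 1 = 49. e_ss = 1/(1 + 49) = 0.02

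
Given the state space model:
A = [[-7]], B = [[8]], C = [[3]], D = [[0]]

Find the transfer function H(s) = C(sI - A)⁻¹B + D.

(sI - A)⁻¹ = 1/(s + 7). H(s) = 3 × 8/(s + 7) + 0 = 24/(s + 7).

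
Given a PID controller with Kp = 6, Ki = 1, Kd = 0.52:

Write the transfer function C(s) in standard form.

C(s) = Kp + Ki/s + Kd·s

Substituting values: C(s) = 6 + 1/s + 0.52s = (0.52s² + 6s + 1)/s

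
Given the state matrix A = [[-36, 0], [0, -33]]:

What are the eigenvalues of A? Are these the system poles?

For diagonal matrix, eigenvalues are diagonal entries: λ₁ = -36, λ₂ = -33. Eigenvalues of A = system poles.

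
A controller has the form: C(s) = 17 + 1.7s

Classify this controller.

This is a Proportional-Derivative (PD) controller.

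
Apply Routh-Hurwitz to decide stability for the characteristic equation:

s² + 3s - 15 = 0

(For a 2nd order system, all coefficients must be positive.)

Coefficients: 1, 3, -15. c=-15 not positive, so system is unstable.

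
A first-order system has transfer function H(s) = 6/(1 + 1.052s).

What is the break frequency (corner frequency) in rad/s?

Corner frequency = 1/τ = 1/1.052 = 0.951 rad/s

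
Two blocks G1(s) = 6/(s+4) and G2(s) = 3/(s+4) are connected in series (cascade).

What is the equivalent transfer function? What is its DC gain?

Series: multiply transfer functions. G_eq = 6/(s+4) × 3/(s+4) = 18/((s+4)(s+4)). DC gain = 18/(4×4) = 1.125.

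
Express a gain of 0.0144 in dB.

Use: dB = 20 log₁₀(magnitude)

dB = 20 log₁₀(0.0144) = -36.8 dB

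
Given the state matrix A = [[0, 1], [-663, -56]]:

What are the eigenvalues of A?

det(A - λI) = λ² - (-56)λ + 663 = (λ - (-39))(λ - (-17)). Eigenvalues: -39, -17.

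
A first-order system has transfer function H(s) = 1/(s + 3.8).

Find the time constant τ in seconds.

For H(s) = 1/(s + 1/τ), the pole is at -1/τ = -3.8, so τ = 1/3.8 = 0.2632 s.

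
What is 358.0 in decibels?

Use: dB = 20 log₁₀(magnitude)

dB = 20 log₁₀(358.0) = 51.1 dB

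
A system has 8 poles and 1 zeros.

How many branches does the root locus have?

Root locus has n branches where n = number of poles = 8.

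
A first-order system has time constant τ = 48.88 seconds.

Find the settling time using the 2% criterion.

For first-order system, 2% settling time ≈ 4τ = 4 × 48.88 = 195.52 s.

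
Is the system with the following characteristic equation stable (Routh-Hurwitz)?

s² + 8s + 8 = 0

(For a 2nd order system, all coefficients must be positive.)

Coefficients: 1, 8, 8. All positive, so system is stable.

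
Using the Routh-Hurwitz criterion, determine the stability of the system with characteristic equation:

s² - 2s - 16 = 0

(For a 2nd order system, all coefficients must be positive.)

Coefficients: 1, -2, -16. b=-2, c=-16 not positive, so system is unstable.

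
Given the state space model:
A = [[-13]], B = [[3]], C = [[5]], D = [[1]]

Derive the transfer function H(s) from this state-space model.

(sI - A)⁻¹ = 1/(s + 13). H(s) = 5×3/(s + 13) + 1 = (s + 28)/(s + 13).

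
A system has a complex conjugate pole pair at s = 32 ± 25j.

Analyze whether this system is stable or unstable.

Real part of poles is 32 (> 0, right half-plane). Unstable.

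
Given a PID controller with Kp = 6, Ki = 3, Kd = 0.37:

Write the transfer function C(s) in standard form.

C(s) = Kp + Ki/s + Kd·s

Substituting values: C(s) = 6 + 3/s + 0.37s = (0.37s² + 6s + 3)/s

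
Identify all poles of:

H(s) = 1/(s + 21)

Pole is where denominator = 0: s + 21 = 0, so s = -21.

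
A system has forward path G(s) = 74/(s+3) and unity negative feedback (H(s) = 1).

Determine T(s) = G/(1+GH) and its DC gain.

T(s) = G/(1+GH) = [74/(s+3)] / [1 + 74/(s+3)] = 74/(s+3+74) = 74/(s+77). DC gain = 74/77 = 0.9610.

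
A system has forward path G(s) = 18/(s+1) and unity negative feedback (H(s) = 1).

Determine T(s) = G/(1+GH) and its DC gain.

T(s) = G/(1+GH) = [18/(s+1)] / [1 + 18/(s+1)] = 18/(s+1+18) = 18/(s+19). DC gain = 18/19 = 0.9474.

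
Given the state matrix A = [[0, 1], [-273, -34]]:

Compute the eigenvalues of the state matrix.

det(A - λI) = λ² - (-34)λ + 273 = (λ - (-13))(λ - (-21)). Eigenvalues: -13, -21.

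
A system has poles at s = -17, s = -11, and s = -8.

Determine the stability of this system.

All poles are in the left half-plane. System is stable.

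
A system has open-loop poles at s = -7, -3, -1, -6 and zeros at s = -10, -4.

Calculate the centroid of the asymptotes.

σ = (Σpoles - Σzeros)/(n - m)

σ = (Σpoles - Σzeros)/(n - m) = (-17 - (-14))/(4 - 2) = -3/2 = -1.5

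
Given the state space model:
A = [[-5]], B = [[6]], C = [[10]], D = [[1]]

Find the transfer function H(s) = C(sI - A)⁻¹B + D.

(sI - A)⁻¹ = 1/(s + 5). H(s) = 10×6/(s + 5) + 1 = (s + 65)/(s + 5).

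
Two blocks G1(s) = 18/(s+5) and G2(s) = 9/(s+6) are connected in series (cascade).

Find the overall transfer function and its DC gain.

Series: multiply transfer functions. G_eq = 18/(s+5) × 9/(s+6) = 162/((s+5)(s+6)). DC gain = 162/(5×6) = 5.4.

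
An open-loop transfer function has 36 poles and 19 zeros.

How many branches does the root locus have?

Root locus has n branches where n = number of poles = 36.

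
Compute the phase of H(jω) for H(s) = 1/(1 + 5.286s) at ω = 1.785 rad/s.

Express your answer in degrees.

Phase = -arctan(ωτ) = -arctan(1.785 × 5.286) = -84.0°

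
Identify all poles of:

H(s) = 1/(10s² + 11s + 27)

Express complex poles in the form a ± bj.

Discriminant = 11² - 4×10×27 = 121 - 1080 = -959 < 0, so the poles are a complex conjugate pair s = (-11 ± j√959)/(2×10). Real part = -11/(2×10) = -11/20 = -0.55; imaginary part = ±√959/(2×10) ≈ 1.5484. Poles: s = -0.55 ± 1.5484j.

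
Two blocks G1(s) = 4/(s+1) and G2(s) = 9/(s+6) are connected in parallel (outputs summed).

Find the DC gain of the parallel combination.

Parallel: G_eq = G1 + G2. DC gain = G1(0) + G2(0) = 4/1 + 9/6 = 4 + 1.5 = 5.5.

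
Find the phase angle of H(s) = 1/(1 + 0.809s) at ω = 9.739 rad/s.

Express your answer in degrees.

Phase = -arctan(ωτ) = -arctan(9.739 × 0.809) = -82.8°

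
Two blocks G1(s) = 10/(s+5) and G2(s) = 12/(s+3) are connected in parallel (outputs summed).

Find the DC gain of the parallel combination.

Parallel: G_eq = G1 + G2. DC gain = G1(0) + G2(0) = 10/5 + 12/3 = 2 + 4 = 6.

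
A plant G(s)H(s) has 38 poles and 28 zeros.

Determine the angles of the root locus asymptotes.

n - m = 38 - 28 = 10. Angles: θk = (2k + 1)·180°/10 = 18°, 54°, 90°, 126°, 162°, 198°, 234°, 270°, 306°, 342°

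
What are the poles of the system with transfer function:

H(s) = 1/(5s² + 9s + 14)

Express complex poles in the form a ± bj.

Discriminant = 9² - 4×5×14 = 81 - 280 = -199 < 0, so the poles are a complex conjugate pair s = (-9 ± j√199)/(2×5). Real part = -9/(2×5) = -9/10 = -0.9; imaginary part = ±√199/(2×5) ≈ 1.4107. Poles: s = -0.9 ± 1.4107j.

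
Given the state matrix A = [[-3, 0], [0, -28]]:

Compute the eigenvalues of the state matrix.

For diagonal matrix, eigenvalues are diagonal entries: λ₁ = -3, λ₂ = -28.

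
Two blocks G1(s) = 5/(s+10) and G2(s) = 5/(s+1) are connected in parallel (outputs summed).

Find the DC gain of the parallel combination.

Parallel: G_eq = G1 + G2. DC gain = G1(0) + G2(0) = 5/10 + 5/1 = 0.5 + 5 = 5.5.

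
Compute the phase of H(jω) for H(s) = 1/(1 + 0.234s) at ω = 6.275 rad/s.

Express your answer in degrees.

Phase = -arctan(ωτ) = -arctan(6.275 × 0.234) = -55.7°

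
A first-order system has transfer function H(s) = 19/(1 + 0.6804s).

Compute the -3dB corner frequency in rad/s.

Corner frequency = 1/τ = 1/0.6804 = 1.47 rad/s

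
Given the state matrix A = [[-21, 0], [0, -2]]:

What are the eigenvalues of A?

For diagonal matrix, eigenvalues are diagonal entries: λ₁ = -21, λ₂ = -2.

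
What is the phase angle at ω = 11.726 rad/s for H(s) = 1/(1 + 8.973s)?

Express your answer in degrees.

Phase = -arctan(ωτ) = -arctan(11.726 × 8.973) = -89.5°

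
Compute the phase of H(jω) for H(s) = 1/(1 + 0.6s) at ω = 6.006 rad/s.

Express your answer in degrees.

Phase = -arctan(ωτ) = -arctan(6.006 × 0.6) = -74.5°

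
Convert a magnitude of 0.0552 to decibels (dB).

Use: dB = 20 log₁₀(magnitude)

dB = 20 log₁₀(0.0552) = -25.2 dB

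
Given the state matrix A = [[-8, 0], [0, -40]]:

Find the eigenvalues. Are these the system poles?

For diagonal matrix, eigenvalues are diagonal entries: λ₁ = -8, λ₂ = -40. Eigenvalues of A = system poles.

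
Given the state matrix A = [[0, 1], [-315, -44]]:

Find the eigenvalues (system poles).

det(A - λI) = λ² - (-44)λ + 315 = (λ - (-35))(λ - (-9)). Eigenvalues: -35, -9.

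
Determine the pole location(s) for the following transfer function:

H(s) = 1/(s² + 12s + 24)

Discriminant = 12² - 4×1×24 = 144 - 96 = 48 > 0, so two distinct real poles. Using quadratic formula: s = (-12 ± √48)/(2×1) = (-12 ± √48)/2, with √48 ≈ 6.9282. s₁ ≈ -2.5359, s₂ ≈ -9.4641. Poles: s₁ = -2.5359, s₂ = -9.4641.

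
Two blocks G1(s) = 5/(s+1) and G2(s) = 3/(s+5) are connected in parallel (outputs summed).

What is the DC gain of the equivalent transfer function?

Parallel: G_eq = G1 + G2. DC gain = G1(0) + G2(0) = 5/1 + 3/5 = 5 + 0.6 = 5.6.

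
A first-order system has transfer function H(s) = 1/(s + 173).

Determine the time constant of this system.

For H(s) = 1/(s + 1/τ), the pole is at -1/τ = -173, so τ = 1/173 = 0.0058 s.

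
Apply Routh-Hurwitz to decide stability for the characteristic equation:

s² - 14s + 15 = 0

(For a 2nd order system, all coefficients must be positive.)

Coefficients: 1, -14, 15. b=-14 not positive, so system is unstable.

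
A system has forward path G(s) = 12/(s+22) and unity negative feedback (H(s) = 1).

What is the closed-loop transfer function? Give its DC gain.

T(s) = G/(1+GH) = [12/(s+22)] / [1 + 12/(s+22)] = 12/(s+22+12) = 12/(s+34). DC gain = 12/34 = 0.3529.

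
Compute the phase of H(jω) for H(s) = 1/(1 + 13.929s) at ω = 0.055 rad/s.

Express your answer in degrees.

Phase = -arctan(ωτ) = -arctan(0.055 × 13.929) = -37.5°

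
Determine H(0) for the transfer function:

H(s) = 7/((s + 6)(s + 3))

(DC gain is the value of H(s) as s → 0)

DC gain = H(0) = 7/(6 × 3) = 7/18 = 0.3889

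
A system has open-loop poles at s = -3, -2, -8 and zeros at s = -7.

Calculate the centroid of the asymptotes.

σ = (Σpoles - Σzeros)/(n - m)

σ = (Σpoles - Σzeros)/(n - m) = (-13 - (-7))/(3 - 1) = -6/2 = -3.0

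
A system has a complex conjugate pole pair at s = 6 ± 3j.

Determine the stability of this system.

Real part of poles is 6 (> 0, right half-plane). Unstable.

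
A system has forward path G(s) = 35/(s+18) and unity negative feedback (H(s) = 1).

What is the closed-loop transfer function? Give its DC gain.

T(s) = G/(1+GH) = [35/(s+18)] / [1 + 35/(s+18)] = 35/(s+18+35) = 35/(s+53). DC gain = 35/53 = 0.6604.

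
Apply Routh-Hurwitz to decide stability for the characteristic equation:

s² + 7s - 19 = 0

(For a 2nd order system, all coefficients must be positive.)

Coefficients: 1, 7, -19. c=-19 not positive, so system is unstable.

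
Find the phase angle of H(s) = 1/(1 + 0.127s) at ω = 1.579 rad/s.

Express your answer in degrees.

Phase = -arctan(ωτ) = -arctan(1.579 × 0.127) = -11.3°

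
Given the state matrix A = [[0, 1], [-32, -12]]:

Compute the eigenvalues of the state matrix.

det(A - λI) = λ² - (-12)λ + 32 = (λ - (-8))(λ - (-4)). Eigenvalues: -8, -4.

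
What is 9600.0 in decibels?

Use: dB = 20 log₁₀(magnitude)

dB = 20 log₁₀(9600.0) = 79.6 dB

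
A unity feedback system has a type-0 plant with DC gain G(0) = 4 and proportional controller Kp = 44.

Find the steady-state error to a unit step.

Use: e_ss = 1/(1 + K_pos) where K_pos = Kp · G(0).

K_pos = Kp · G(0) = 44 × 4 = 176. e_ss = 1/(1 + 176) = 0.0056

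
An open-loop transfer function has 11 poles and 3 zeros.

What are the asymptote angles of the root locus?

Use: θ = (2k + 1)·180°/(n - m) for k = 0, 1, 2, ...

n - m = 11 - 3 = 8. Angles: θk = (2k + 1)·180°/8 = 22.5°, 67.5°, 112.5°, 157.5°, 202.5°, 247.5°, 292.5°, 337.5°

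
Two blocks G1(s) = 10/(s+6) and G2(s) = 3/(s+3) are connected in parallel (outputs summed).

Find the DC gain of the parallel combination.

Parallel: G_eq = G1 + G2. DC gain = G1(0) + G2(0) = 10/6 + 3/3 = 1.6667 + 1 = 2.6667.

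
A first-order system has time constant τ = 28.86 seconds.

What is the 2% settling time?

For first-order system, 2% settling time ≈ 4τ = 4 × 28.86 = 115.44 s.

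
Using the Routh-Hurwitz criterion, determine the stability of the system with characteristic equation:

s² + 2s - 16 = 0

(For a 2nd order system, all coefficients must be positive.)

Coefficients: 1, 2, -16. c=-16 not positive, so system is unstable.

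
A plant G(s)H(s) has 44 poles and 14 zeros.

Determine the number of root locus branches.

Root locus has n branches where n = number of poles = 44.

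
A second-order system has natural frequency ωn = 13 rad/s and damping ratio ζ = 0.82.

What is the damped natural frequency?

ωd = ωn√(1 - ζ²) = 13√(1 - 0.82²) = 7.44 rad/s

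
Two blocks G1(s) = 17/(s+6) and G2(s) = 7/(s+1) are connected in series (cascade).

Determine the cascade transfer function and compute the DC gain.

Series: multiply transfer functions. G_eq = 17/(s+6) × 7/(s+1) = 119/((s+6)(s+1)). DC gain = 119/(6×1) = 19.8333.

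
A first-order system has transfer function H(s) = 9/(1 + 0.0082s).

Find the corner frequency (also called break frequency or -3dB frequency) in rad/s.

Corner frequency = 1/τ = 1/0.0082 = 121.951 rad/s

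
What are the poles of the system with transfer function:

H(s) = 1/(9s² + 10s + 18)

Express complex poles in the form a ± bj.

Discriminant = 10² - 4×9×18 = 100 - 648 = -548 < 0, so the poles are a complex conjugate pair s = (-10 ± j√548)/(2×9). Real part = -10/(2×9) = -10/18 ≈ -0.5556; imaginary part = ±√548/(2×9) ≈ 1.3005. Poles: s = -0.5556 ± 1.3005j.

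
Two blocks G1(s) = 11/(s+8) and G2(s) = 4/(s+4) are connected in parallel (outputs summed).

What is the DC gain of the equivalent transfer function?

Parallel: G_eq = G1 + G2. DC gain = G1(0) + G2(0) = 11/8 + 4/4 = 1.375 + 1 = 2.375.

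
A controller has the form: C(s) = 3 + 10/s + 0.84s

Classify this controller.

This is a Proportional-Integral-Derivative (PID) controller.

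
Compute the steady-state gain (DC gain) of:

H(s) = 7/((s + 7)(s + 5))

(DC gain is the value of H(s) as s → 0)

DC gain = H(0) = 7/(7 × 5) = 7/35 = 0.2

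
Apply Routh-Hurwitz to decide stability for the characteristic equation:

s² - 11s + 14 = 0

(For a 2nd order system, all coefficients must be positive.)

Coefficients: 1, -11, 14. b=-11 not positive, so system is unstable.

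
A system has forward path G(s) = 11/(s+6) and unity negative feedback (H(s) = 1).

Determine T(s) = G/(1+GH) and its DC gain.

T(s) = G/(1+GH) = [11/(s+6)] / [1 + 11/(s+6)] = 11/(s+6+11) = 11/(s+17). DC gain = 11/17 = 0.6471.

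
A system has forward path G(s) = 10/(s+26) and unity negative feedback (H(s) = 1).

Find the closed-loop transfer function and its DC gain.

T(s) = G/(1+GH) = [10/(s+26)] / [1 + 10/(s+26)] = 10/(s+26+10) = 10/(s+36). DC gain = 10/36 = 0.2778.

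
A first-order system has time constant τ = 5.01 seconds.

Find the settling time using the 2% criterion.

For first-order system, 2% settling time ≈ 4τ = 4 × 5.01 = 20.04 s.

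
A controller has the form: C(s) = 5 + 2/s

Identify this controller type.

This is a Proportional-Integral (PI) controller.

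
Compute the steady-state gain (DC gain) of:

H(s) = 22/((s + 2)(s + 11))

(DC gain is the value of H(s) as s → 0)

DC gain = H(0) = 22/(2 × 11) = 22/22 = 1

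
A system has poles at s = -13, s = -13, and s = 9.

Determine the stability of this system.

Pole(s) at s = 9 are not in the left half-plane. System is unstable.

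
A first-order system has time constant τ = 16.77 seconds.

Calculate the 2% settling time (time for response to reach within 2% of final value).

For first-order system, 2% settling time ≈ 4τ = 4 × 16.77 = 67.08 s.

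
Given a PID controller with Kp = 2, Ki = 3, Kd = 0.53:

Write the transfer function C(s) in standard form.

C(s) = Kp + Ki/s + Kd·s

Substituting values: C(s) = 2 + 3/s + 0.53s = (0.53s² + 2s + 3)/s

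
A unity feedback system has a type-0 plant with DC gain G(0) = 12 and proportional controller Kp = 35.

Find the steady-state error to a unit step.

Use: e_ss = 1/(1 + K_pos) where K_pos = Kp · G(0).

K_pos = Kp · G(0) = 35 × 12 = 420. e_ss = 1/(1 + 420) = 0.0024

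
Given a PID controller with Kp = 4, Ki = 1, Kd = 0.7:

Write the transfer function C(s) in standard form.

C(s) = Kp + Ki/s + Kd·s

Substituting values: C(s) = 4 + 1/s + 0.7s = (0.7s² + 4s + 1)/s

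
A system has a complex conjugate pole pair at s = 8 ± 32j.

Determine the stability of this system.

Real part of poles is 8 (> 0, right half-plane). Unstable.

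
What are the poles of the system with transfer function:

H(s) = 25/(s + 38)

Pole is where denominator = 0: s + 38 = 0, so s = -38.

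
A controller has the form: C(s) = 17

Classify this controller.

This is a Proportional (P) controller.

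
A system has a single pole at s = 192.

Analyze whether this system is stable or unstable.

Pole at s = 192 is in the right half-plane. Unstable.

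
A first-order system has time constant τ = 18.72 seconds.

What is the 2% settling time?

For first-order system, 2% settling time ≈ 4τ = 4 × 18.72 = 74.88 s.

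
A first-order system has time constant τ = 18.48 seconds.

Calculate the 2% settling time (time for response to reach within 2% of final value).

For first-order system, 2% settling time ≈ 4τ = 4 × 18.48 = 73.92 s.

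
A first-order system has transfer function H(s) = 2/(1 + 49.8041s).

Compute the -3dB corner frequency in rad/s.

Corner frequency = 1/τ = 1/49.8041 = 0.02 rad/s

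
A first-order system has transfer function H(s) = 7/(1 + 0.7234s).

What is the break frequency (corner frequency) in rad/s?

Corner frequency = 1/τ = 1/0.7234 = 1.382 rad/s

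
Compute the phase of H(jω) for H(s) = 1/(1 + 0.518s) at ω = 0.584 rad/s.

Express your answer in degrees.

Phase = -arctan(ωτ) = -arctan(0.584 × 0.518) = -16.8°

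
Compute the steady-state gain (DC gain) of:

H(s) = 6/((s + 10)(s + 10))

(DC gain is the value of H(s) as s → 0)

DC gain = H(0) = 6/(10 × 10) = 6/100 = 0.06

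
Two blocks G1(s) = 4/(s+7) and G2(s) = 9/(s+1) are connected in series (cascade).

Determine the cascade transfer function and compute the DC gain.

Series: multiply transfer functions. G_eq = 4/(s+7) × 9/(s+1) = 36/((s+7)(s+1)). DC gain = 36/(7×1) = 5.1429.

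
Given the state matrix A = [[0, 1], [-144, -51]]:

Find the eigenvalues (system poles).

det(A - λI) = λ² - (-51)λ + 144 = (λ - (-3))(λ - (-48)). Eigenvalues: -3, -48.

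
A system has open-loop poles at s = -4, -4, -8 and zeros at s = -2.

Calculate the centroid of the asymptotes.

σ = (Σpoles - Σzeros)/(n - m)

σ = (Σpoles - Σzeros)/(n - m) = (-16 - (-2))/(3 - 1) = -14/2 = -7.0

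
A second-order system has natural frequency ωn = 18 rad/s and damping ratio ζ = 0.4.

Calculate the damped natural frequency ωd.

ωd = ωn√(1 - ζ²) = 18√(1 - 0.4²) = 16.5 rad/s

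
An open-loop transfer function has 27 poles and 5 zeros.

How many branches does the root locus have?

Root locus has n branches where n = number of poles = 27.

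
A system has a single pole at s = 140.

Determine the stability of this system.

Pole at s = 140 is in the right half-plane. Unstable.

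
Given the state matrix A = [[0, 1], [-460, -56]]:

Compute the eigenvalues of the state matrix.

det(A - λI) = λ² - (-56)λ + 460 = (λ - (-10))(λ - (-46)). Eigenvalues: -10, -46.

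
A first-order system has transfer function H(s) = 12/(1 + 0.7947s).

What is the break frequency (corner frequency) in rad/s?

Corner frequency = 1/τ = 1/0.7947 = 1.258 rad/s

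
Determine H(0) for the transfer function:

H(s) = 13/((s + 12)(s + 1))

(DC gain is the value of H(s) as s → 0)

DC gain = H(0) = 13/(12 × 1) = 13/12 = 1.0833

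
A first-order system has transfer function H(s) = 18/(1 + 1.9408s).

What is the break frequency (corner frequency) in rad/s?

Corner frequency = 1/τ = 1/1.9408 = 0.515 rad/s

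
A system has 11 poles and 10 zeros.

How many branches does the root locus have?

Root locus has n branches where n = number of poles = 11.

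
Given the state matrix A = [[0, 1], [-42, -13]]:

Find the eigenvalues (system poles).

det(A - λI) = λ² - (-13)λ + 42 = (λ - (-7))(λ - (-6)). Eigenvalues: -7, -6.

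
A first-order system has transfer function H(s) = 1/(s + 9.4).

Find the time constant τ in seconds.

For H(s) = 1/(s + 1/τ), the pole is at -1/τ = -9.4, so τ = 1/9.4 = 0.1064 s.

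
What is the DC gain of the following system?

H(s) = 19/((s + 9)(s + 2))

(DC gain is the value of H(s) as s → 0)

DC gain = H(0) = 19/(9 × 2) = 19/18 = 1.0556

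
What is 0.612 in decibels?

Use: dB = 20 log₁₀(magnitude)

dB = 20 log₁₀(0.612) = -4.3 dB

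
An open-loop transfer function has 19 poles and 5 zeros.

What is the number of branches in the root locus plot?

Root locus has n branches where n = number of poles = 19.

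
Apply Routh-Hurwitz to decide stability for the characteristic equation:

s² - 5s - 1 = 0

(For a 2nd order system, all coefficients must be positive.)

Coefficients: 1, -5, -1. b=-5, c=-1 not positive, so system is unstable.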